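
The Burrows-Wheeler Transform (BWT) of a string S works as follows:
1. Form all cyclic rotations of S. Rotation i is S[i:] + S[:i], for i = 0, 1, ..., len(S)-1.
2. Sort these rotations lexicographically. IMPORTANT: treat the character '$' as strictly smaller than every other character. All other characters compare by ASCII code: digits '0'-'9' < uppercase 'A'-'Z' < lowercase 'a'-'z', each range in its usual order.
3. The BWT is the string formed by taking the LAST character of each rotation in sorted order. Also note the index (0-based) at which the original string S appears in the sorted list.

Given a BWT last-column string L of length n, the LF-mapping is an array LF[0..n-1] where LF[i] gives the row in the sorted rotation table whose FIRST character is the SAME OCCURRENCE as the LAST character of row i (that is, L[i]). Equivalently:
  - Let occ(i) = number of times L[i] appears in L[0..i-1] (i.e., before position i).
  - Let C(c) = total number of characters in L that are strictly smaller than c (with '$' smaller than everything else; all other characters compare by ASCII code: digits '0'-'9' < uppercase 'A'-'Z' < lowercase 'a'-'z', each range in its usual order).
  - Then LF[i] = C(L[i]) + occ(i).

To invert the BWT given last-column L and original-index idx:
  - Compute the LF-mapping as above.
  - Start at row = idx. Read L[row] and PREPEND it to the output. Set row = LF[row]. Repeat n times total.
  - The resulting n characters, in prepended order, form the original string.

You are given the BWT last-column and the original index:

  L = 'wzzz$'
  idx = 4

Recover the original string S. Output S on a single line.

Answer: zzzw$

Derivation:
LF mapping: 1 2 3 4 0
Walk LF starting at row 4, prepending L[row]:
  step 1: row=4, L[4]='$', prepend. Next row=LF[4]=0
  step 2: row=0, L[0]='w', prepend. Next row=LF[0]=1
  step 3: row=1, L[1]='z', prepend. Next row=LF[1]=2
  step 4: row=2, L[2]='z', prepend. Next row=LF[2]=3
  step 5: row=3, L[3]='z', prepend. Next row=LF[3]=4
Reversed output: zzzw$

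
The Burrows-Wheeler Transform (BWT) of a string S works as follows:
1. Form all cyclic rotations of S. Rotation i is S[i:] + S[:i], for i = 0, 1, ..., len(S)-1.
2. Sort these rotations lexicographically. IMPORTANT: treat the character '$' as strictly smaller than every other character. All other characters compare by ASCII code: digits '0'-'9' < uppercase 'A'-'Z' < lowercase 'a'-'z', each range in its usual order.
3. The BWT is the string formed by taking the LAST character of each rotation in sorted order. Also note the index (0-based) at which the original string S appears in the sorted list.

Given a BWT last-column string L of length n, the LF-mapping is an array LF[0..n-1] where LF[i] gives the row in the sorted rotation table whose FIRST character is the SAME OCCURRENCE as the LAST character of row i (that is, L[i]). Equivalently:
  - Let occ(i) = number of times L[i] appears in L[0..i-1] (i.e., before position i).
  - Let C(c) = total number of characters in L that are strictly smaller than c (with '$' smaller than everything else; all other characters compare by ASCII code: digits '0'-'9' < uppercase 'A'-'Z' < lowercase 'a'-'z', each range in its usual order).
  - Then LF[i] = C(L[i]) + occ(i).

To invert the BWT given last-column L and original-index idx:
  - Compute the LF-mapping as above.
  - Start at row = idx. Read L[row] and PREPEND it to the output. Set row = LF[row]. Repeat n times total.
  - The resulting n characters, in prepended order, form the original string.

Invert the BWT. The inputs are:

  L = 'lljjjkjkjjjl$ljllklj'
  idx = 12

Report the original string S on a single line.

LF mapping: 13 14 1 2 3 10 4 11 5 6 7 15 0 16 8 17 18 12 19 9
Walk LF starting at row 12, prepending L[row]:
  step 1: row=12, L[12]='$', prepend. Next row=LF[12]=0
  step 2: row=0, L[0]='l', prepend. Next row=LF[0]=13
  step 3: row=13, L[13]='l', prepend. Next row=LF[13]=16
  step 4: row=16, L[16]='l', prepend. Next row=LF[16]=18
  step 5: row=18, L[18]='l', prepend. Next row=LF[18]=19
  step 6: row=19, L[19]='j', prepend. Next row=LF[19]=9
  step 7: row=9, L[9]='j', prepend. Next row=LF[9]=6
  step 8: row=6, L[6]='j', prepend. Next row=LF[6]=4
  step 9: row=4, L[4]='j', prepend. Next row=LF[4]=3
  step 10: row=3, L[3]='j', prepend. Next row=LF[3]=2
  step 11: row=2, L[2]='j', prepend. Next row=LF[2]=1
  step 12: row=1, L[1]='l', prepend. Next row=LF[1]=14
  step 13: row=14, L[14]='j', prepend. Next row=LF[14]=8
  step 14: row=8, L[8]='j', prepend. Next row=LF[8]=5
  step 15: row=5, L[5]='k', prepend. Next row=LF[5]=10
  step 16: row=10, L[10]='j', prepend. Next row=LF[10]=7
  step 17: row=7, L[7]='k', prepend. Next row=LF[7]=11
  step 18: row=11, L[11]='l', prepend. Next row=LF[11]=15
  step 19: row=15, L[15]='l', prepend. Next row=LF[15]=17
  step 20: row=17, L[17]='k', prepend. Next row=LF[17]=12
Reversed output: kllkjkjjljjjjjjllll$

Answer: kllkjkjjljjjjjjllll$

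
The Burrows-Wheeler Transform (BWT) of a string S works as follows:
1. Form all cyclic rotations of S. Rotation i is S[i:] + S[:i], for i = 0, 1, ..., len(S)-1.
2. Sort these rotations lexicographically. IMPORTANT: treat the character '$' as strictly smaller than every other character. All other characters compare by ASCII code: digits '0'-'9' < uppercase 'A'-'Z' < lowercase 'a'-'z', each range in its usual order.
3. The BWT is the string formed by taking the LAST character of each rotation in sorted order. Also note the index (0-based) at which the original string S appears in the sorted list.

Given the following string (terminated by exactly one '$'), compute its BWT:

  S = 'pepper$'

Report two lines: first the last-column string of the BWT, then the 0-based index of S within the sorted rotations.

Answer: rpp$pee
3

Derivation:
All 7 rotations (rotation i = S[i:]+S[:i]):
  rot[0] = pepper$
  rot[1] = epper$p
  rot[2] = pper$pe
  rot[3] = per$pep
  rot[4] = er$pepp
  rot[5] = r$peppe
  rot[6] = $pepper
Sorted (with $ < everything):
  sorted[0] = $pepper  (last char: 'r')
  sorted[1] = epper$p  (last char: 'p')
  sorted[2] = er$pepp  (last char: 'p')
  sorted[3] = pepper$  (last char: '$')
  sorted[4] = per$pep  (last char: 'p')
  sorted[5] = pper$pe  (last char: 'e')
  sorted[6] = r$peppe  (last char: 'e')
Last column: rpp$pee
Original string S is at sorted index 3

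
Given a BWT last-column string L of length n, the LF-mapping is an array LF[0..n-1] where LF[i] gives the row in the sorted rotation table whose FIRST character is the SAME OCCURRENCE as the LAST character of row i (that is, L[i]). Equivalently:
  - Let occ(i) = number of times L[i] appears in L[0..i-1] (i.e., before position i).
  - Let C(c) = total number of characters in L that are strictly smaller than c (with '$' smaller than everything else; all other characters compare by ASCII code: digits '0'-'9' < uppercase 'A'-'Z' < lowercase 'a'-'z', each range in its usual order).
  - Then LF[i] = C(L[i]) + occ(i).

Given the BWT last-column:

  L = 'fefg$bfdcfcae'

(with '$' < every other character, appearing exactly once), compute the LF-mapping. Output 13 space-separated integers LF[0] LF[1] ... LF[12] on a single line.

Answer: 8 6 9 12 0 2 10 5 3 11 4 1 7

Derivation:
Char counts: '$':1, 'a':1, 'b':1, 'c':2, 'd':1, 'e':2, 'f':4, 'g':1
C (first-col start): C('$')=0, C('a')=1, C('b')=2, C('c')=3, C('d')=5, C('e')=6, C('f')=8, C('g')=12
L[0]='f': occ=0, LF[0]=C('f')+0=8+0=8
L[1]='e': occ=0, LF[1]=C('e')+0=6+0=6
L[2]='f': occ=1, LF[2]=C('f')+1=8+1=9
L[3]='g': occ=0, LF[3]=C('g')+0=12+0=12
L[4]='$': occ=0, LF[4]=C('$')+0=0+0=0
L[5]='b': occ=0, LF[5]=C('b')+0=2+0=2
L[6]='f': occ=2, LF[6]=C('f')+2=8+2=10
L[7]='d': occ=0, LF[7]=C('d')+0=5+0=5
L[8]='c': occ=0, LF[8]=C('c')+0=3+0=3
L[9]='f': occ=3, LF[9]=C('f')+3=8+3=11
L[10]='c': occ=1, LF[10]=C('c')+1=3+1=4
L[11]='a': occ=0, LF[11]=C('a')+0=1+0=1
L[12]='e': occ=1, LF[12]=C('e')+1=6+1=7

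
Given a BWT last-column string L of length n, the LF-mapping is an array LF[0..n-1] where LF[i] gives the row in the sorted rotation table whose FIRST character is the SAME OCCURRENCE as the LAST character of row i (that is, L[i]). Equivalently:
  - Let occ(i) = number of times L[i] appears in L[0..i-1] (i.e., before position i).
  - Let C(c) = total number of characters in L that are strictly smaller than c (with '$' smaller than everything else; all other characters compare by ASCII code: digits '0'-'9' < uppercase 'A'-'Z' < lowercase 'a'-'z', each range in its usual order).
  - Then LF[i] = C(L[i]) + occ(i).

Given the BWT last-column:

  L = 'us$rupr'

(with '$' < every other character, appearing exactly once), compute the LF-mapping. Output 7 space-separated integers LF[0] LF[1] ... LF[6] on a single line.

Char counts: '$':1, 'p':1, 'r':2, 's':1, 'u':2
C (first-col start): C('$')=0, C('p')=1, C('r')=2, C('s')=4, C('u')=5
L[0]='u': occ=0, LF[0]=C('u')+0=5+0=5
L[1]='s': occ=0, LF[1]=C('s')+0=4+0=4
L[2]='$': occ=0, LF[2]=C('$')+0=0+0=0
L[3]='r': occ=0, LF[3]=C('r')+0=2+0=2
L[4]='u': occ=1, LF[4]=C('u')+1=5+1=6
L[5]='p': occ=0, LF[5]=C('p')+0=1+0=1
L[6]='r': occ=1, LF[6]=C('r')+1=2+1=3

Answer: 5 4 0 2 6 1 3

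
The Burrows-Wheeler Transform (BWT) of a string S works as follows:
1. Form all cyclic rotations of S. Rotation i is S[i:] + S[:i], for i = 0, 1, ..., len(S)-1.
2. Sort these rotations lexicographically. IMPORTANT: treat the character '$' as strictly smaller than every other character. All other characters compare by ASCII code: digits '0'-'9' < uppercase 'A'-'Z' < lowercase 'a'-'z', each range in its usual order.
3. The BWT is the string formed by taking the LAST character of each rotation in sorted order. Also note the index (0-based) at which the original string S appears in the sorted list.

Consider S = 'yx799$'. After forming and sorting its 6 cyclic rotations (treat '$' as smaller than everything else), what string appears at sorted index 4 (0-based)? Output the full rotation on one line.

All 6 rotations (rotation i = S[i:]+S[:i]):
  rot[0] = yx799$
  rot[1] = x799$y
  rot[2] = 799$yx
  rot[3] = 99$yx7
  rot[4] = 9$yx79
  rot[5] = $yx799
Sorted (with $ < everything):
  sorted[0] = $yx799
  sorted[1] = 799$yx
  sorted[2] = 9$yx79
  sorted[3] = 99$yx7
  sorted[4] = x799$y
  sorted[5] = yx799$
sorted[4] = x799$y

Answer: x799$y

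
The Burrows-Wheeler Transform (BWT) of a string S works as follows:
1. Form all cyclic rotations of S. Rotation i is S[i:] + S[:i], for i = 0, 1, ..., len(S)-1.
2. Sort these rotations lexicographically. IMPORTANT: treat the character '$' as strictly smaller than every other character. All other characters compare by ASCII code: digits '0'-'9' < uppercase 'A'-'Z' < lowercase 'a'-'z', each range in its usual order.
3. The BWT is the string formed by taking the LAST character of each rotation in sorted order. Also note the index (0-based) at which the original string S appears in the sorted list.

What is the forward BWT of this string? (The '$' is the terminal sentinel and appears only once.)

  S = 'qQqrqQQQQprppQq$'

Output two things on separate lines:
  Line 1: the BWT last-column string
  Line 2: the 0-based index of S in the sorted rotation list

All 16 rotations (rotation i = S[i:]+S[:i]):
  rot[0] = qQqrqQQQQprppQq$
  rot[1] = QqrqQQQQprppQq$q
  rot[2] = qrqQQQQprppQq$qQ
  rot[3] = rqQQQQprppQq$qQq
  rot[4] = qQQQQprppQq$qQqr
  rot[5] = QQQQprppQq$qQqrq
  rot[6] = QQQprppQq$qQqrqQ
  rot[7] = QQprppQq$qQqrqQQ
  rot[8] = QprppQq$qQqrqQQQ
  rot[9] = prppQq$qQqrqQQQQ
  rot[10] = rppQq$qQqrqQQQQp
  rot[11] = ppQq$qQqrqQQQQpr
  rot[12] = pQq$qQqrqQQQQprp
  rot[13] = Qq$qQqrqQQQQprpp
  rot[14] = q$qQqrqQQQQprppQ
  rot[15] = $qQqrqQQQQprppQq
Sorted (with $ < everything):
  sorted[0] = $qQqrqQQQQprppQq  (last char: 'q')
  sorted[1] = QQQQprppQq$qQqrq  (last char: 'q')
  sorted[2] = QQQprppQq$qQqrqQ  (last char: 'Q')
  sorted[3] = QQprppQq$qQqrqQQ  (last char: 'Q')
  sorted[4] = QprppQq$qQqrqQQQ  (last char: 'Q')
  sorted[5] = Qq$qQqrqQQQQprpp  (last char: 'p')
  sorted[6] = QqrqQQQQprppQq$q  (last char: 'q')
  sorted[7] = pQq$qQqrqQQQQprp  (last char: 'p')
  sorted[8] = ppQq$qQqrqQQQQpr  (last char: 'r')
  sorted[9] = prppQq$qQqrqQQQQ  (last char: 'Q')
  sorted[10] = q$qQqrqQQQQprppQ  (last char: 'Q')
  sorted[11] = qQQQQprppQq$qQqr  (last char: 'r')
  sorted[12] = qQqrqQQQQprppQq$  (last char: '$')
  sorted[13] = qrqQQQQprppQq$qQ  (last char: 'Q')
  sorted[14] = rppQq$qQqrqQQQQp  (last char: 'p')
  sorted[15] = rqQQQQprppQq$qQq  (last char: 'q')
Last column: qqQQQpqprQQr$Qpq
Original string S is at sorted index 12

Answer: qqQQQpqprQQr$Qpq
12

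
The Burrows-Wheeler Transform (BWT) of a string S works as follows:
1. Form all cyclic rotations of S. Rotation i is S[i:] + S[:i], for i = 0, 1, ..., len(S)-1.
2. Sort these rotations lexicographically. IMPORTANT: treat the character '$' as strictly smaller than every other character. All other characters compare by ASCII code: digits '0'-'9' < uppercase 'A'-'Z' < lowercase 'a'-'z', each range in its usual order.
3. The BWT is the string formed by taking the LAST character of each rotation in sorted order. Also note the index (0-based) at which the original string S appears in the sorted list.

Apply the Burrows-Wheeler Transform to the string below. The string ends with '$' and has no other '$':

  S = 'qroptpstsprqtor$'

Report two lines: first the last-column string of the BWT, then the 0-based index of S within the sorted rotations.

Answer: rrtsto$roqptpqps
6

Derivation:
All 16 rotations (rotation i = S[i:]+S[:i]):
  rot[0] = qroptpstsprqtor$
  rot[1] = roptpstsprqtor$q
  rot[2] = optpstsprqtor$qr
  rot[3] = ptpstsprqtor$qro
  rot[4] = tpstsprqtor$qrop
  rot[5] = pstsprqtor$qropt
  rot[6] = stsprqtor$qroptp
  rot[7] = tsprqtor$qroptps
  rot[8] = sprqtor$qroptpst
  rot[9] = prqtor$qroptpsts
  rot[10] = rqtor$qroptpstsp
  rot[11] = qtor$qroptpstspr
  rot[12] = tor$qroptpstsprq
  rot[13] = or$qroptpstsprqt
  rot[14] = r$qroptpstsprqto
  rot[15] = $qroptpstsprqtor
Sorted (with $ < everything):
  sorted[0] = $qroptpstsprqtor  (last char: 'r')
  sorted[1] = optpstsprqtor$qr  (last char: 'r')
  sorted[2] = or$qroptpstsprqt  (last char: 't')
  sorted[3] = prqtor$qroptpsts  (last char: 's')
  sorted[4] = pstsprqtor$qropt  (last char: 't')
  sorted[5] = ptpstsprqtor$qro  (last char: 'o')
  sorted[6] = qroptpstsprqtor$  (last char: '$')
  sorted[7] = qtor$qroptpstspr  (last char: 'r')
  sorted[8] = r$qroptpstsprqto  (last char: 'o')
  sorted[9] = roptpstsprqtor$q  (last char: 'q')
  sorted[10] = rqtor$qroptpstsp  (last char: 'p')
  sorted[11] = sprqtor$qroptpst  (last char: 't')
  sorted[12] = stsprqtor$qroptp  (last char: 'p')
  sorted[13] = tor$qroptpstsprq  (last char: 'q')
  sorted[14] = tpstsprqtor$qrop  (last char: 'p')
  sorted[15] = tsprqtor$qroptps  (last char: 's')
Last column: rrtsto$roqptpqps
Original string S is at sorted index 6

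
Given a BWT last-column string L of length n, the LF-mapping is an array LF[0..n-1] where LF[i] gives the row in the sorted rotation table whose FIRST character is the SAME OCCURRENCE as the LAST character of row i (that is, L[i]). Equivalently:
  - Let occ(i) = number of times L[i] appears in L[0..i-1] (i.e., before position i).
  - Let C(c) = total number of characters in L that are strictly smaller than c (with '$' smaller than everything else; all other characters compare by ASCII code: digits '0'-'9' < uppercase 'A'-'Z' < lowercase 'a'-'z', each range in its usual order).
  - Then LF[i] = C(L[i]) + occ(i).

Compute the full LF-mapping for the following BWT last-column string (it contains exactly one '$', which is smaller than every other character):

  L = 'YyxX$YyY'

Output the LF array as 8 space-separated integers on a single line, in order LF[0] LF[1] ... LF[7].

Answer: 2 6 5 1 0 3 7 4

Derivation:
Char counts: '$':1, 'X':1, 'Y':3, 'x':1, 'y':2
C (first-col start): C('$')=0, C('X')=1, C('Y')=2, C('x')=5, C('y')=6
L[0]='Y': occ=0, LF[0]=C('Y')+0=2+0=2
L[1]='y': occ=0, LF[1]=C('y')+0=6+0=6
L[2]='x': occ=0, LF[2]=C('x')+0=5+0=5
L[3]='X': occ=0, LF[3]=C('X')+0=1+0=1
L[4]='$': occ=0, LF[4]=C('$')+0=0+0=0
L[5]='Y': occ=1, LF[5]=C('Y')+1=2+1=3
L[6]='y': occ=1, LF[6]=C('y')+1=6+1=7
L[7]='Y': occ=2, LF[7]=C('Y')+2=2+2=4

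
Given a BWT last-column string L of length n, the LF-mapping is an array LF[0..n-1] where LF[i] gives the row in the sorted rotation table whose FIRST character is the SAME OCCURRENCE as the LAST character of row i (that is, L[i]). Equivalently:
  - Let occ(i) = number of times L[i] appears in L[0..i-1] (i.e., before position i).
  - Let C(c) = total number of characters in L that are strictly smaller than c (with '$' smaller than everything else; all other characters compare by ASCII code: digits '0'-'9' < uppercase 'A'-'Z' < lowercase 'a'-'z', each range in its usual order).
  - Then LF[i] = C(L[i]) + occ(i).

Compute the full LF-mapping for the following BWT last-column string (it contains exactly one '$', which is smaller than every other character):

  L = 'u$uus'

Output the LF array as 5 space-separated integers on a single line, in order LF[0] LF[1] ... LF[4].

Char counts: '$':1, 's':1, 'u':3
C (first-col start): C('$')=0, C('s')=1, C('u')=2
L[0]='u': occ=0, LF[0]=C('u')+0=2+0=2
L[1]='$': occ=0, LF[1]=C('$')+0=0+0=0
L[2]='u': occ=1, LF[2]=C('u')+1=2+1=3
L[3]='u': occ=2, LF[3]=C('u')+2=2+2=4
L[4]='s': occ=0, LF[4]=C('s')+0=1+0=1

Answer: 2 0 3 4 1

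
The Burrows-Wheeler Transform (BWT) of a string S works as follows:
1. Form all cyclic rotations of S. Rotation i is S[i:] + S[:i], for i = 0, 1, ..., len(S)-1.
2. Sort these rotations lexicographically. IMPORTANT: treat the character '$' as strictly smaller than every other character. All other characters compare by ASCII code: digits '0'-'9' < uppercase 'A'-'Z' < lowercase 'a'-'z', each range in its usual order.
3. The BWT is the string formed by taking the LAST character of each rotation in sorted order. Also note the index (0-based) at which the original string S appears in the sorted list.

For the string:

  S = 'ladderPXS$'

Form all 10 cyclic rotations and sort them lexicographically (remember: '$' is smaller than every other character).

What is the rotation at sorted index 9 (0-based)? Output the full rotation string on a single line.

All 10 rotations (rotation i = S[i:]+S[:i]):
  rot[0] = ladderPXS$
  rot[1] = adderPXS$l
  rot[2] = dderPXS$la
  rot[3] = derPXS$lad
  rot[4] = erPXS$ladd
  rot[5] = rPXS$ladde
  rot[6] = PXS$ladder
  rot[7] = XS$ladderP
  rot[8] = S$ladderPX
  rot[9] = $ladderPXS
Sorted (with $ < everything):
  sorted[0] = $ladderPXS
  sorted[1] = PXS$ladder
  sorted[2] = S$ladderPX
  sorted[3] = XS$ladderP
  sorted[4] = adderPXS$l
  sorted[5] = dderPXS$la
  sorted[6] = derPXS$lad
  sorted[7] = erPXS$ladd
  sorted[8] = ladderPXS$
  sorted[9] = rPXS$ladde
sorted[9] = rPXS$ladde

Answer: rPXS$ladde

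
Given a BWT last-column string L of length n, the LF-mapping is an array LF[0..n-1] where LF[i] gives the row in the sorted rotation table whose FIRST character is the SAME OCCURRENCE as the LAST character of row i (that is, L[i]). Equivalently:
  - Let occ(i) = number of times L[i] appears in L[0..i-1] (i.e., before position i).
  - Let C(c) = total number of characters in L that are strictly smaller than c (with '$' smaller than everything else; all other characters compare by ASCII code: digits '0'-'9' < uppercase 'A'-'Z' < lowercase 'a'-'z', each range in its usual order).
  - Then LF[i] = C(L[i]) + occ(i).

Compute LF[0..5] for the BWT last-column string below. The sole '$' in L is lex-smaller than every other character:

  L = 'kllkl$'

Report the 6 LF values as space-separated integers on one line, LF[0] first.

Char counts: '$':1, 'k':2, 'l':3
C (first-col start): C('$')=0, C('k')=1, C('l')=3
L[0]='k': occ=0, LF[0]=C('k')+0=1+0=1
L[1]='l': occ=0, LF[1]=C('l')+0=3+0=3
L[2]='l': occ=1, LF[2]=C('l')+1=3+1=4
L[3]='k': occ=1, LF[3]=C('k')+1=1+1=2
L[4]='l': occ=2, LF[4]=C('l')+2=3+2=5
L[5]='$': occ=0, LF[5]=C('$')+0=0+0=0

Answer: 1 3 4 2 5 0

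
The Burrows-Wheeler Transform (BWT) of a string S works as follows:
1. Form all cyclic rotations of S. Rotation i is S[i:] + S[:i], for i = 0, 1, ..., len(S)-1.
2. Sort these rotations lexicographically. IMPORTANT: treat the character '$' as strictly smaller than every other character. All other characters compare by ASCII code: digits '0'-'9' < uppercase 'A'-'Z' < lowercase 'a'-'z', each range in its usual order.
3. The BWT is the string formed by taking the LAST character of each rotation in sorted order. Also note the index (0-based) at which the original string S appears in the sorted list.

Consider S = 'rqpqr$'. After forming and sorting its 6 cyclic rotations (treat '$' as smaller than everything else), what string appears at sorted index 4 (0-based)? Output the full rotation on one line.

Answer: r$rqpq

Derivation:
All 6 rotations (rotation i = S[i:]+S[:i]):
  rot[0] = rqpqr$
  rot[1] = qpqr$r
  rot[2] = pqr$rq
  rot[3] = qr$rqp
  rot[4] = r$rqpq
  rot[5] = $rqpqr
Sorted (with $ < everything):
  sorted[0] = $rqpqr
  sorted[1] = pqr$rq
  sorted[2] = qpqr$r
  sorted[3] = qr$rqp
  sorted[4] = r$rqpq
  sorted[5] = rqpqr$
sorted[4] = r$rqpq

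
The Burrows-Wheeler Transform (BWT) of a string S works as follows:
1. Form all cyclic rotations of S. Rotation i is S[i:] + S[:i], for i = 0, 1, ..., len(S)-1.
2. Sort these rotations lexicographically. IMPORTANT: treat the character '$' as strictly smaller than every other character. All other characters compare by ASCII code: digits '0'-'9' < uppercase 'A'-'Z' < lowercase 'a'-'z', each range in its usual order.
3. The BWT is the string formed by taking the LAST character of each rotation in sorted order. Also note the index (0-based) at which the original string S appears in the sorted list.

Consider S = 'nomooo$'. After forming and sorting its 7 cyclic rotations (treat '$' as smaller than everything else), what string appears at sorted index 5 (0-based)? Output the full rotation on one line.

Answer: oo$nomo

Derivation:
All 7 rotations (rotation i = S[i:]+S[:i]):
  rot[0] = nomooo$
  rot[1] = omooo$n
  rot[2] = mooo$no
  rot[3] = ooo$nom
  rot[4] = oo$nomo
  rot[5] = o$nomoo
  rot[6] = $nomooo
Sorted (with $ < everything):
  sorted[0] = $nomooo
  sorted[1] = mooo$no
  sorted[2] = nomooo$
  sorted[3] = o$nomoo
  sorted[4] = omooo$n
  sorted[5] = oo$nomo
  sorted[6] = ooo$nom
sorted[5] = oo$nomo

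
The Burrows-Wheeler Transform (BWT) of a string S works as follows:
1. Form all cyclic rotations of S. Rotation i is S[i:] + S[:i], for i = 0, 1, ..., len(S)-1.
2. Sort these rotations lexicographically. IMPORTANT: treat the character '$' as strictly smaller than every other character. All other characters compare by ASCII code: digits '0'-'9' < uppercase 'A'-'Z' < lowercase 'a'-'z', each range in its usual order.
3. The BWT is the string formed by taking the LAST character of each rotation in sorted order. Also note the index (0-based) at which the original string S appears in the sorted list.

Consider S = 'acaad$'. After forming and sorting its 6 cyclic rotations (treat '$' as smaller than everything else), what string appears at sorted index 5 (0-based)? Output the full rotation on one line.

All 6 rotations (rotation i = S[i:]+S[:i]):
  rot[0] = acaad$
  rot[1] = caad$a
  rot[2] = aad$ac
  rot[3] = ad$aca
  rot[4] = d$acaa
  rot[5] = $acaad
Sorted (with $ < everything):
  sorted[0] = $acaad
  sorted[1] = aad$ac
  sorted[2] = acaad$
  sorted[3] = ad$aca
  sorted[4] = caad$a
  sorted[5] = d$acaa
sorted[5] = d$acaa

Answer: d$acaa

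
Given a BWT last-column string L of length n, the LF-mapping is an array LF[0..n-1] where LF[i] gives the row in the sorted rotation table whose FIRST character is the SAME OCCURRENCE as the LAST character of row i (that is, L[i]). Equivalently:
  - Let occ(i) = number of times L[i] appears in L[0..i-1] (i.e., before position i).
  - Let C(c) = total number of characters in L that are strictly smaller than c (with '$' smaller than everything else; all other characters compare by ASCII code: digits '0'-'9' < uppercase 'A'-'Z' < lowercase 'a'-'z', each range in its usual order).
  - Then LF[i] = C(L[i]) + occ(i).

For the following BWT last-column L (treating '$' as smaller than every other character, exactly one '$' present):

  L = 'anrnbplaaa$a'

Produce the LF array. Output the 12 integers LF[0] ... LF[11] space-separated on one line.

Answer: 1 8 11 9 6 10 7 2 3 4 0 5

Derivation:
Char counts: '$':1, 'a':5, 'b':1, 'l':1, 'n':2, 'p':1, 'r':1
C (first-col start): C('$')=0, C('a')=1, C('b')=6, C('l')=7, C('n')=8, C('p')=10, C('r')=11
L[0]='a': occ=0, LF[0]=C('a')+0=1+0=1
L[1]='n': occ=0, LF[1]=C('n')+0=8+0=8
L[2]='r': occ=0, LF[2]=C('r')+0=11+0=11
L[3]='n': occ=1, LF[3]=C('n')+1=8+1=9
L[4]='b': occ=0, LF[4]=C('b')+0=6+0=6
L[5]='p': occ=0, LF[5]=C('p')+0=10+0=10
L[6]='l': occ=0, LF[6]=C('l')+0=7+0=7
L[7]='a': occ=1, LF[7]=C('a')+1=1+1=2
L[8]='a': occ=2, LF[8]=C('a')+2=1+2=3
L[9]='a': occ=3, LF[9]=C('a')+3=1+3=4
L[10]='$': occ=0, LF[10]=C('$')+0=0+0=0
L[11]='a': occ=4, LF[11]=C('a')+4=1+4=5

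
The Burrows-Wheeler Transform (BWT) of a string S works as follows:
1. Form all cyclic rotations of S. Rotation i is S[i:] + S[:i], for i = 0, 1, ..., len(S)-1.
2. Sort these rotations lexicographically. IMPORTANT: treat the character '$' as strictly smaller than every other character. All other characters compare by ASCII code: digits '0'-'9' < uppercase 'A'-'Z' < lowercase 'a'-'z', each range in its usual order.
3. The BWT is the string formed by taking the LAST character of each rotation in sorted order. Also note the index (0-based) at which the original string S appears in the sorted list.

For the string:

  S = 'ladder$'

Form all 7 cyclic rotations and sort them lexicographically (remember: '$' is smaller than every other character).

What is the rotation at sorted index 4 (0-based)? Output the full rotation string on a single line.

Answer: er$ladd

Derivation:
All 7 rotations (rotation i = S[i:]+S[:i]):
  rot[0] = ladder$
  rot[1] = adder$l
  rot[2] = dder$la
  rot[3] = der$lad
  rot[4] = er$ladd
  rot[5] = r$ladde
  rot[6] = $ladder
Sorted (with $ < everything):
  sorted[0] = $ladder
  sorted[1] = adder$l
  sorted[2] = dder$la
  sorted[3] = der$lad
  sorted[4] = er$ladd
  sorted[5] = ladder$
  sorted[6] = r$ladde
sorted[4] = er$ladd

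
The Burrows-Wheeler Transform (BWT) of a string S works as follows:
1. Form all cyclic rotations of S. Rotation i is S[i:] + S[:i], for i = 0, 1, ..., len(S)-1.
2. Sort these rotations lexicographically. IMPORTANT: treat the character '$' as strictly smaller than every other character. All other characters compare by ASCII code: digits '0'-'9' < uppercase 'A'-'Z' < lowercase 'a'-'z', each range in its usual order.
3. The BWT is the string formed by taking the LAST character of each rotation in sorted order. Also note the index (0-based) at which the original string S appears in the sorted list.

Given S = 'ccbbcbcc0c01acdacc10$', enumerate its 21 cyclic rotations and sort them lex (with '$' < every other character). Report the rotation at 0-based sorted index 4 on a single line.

All 21 rotations (rotation i = S[i:]+S[:i]):
  rot[0] = ccbbcbcc0c01acdacc10$
  rot[1] = cbbcbcc0c01acdacc10$c
  rot[2] = bbcbcc0c01acdacc10$cc
  rot[3] = bcbcc0c01acdacc10$ccb
  rot[4] = cbcc0c01acdacc10$ccbb
  rot[5] = bcc0c01acdacc10$ccbbc
  rot[6] = cc0c01acdacc10$ccbbcb
  rot[7] = c0c01acdacc10$ccbbcbc
  rot[8] = 0c01acdacc10$ccbbcbcc
  rot[9] = c01acdacc10$ccbbcbcc0
  rot[10] = 01acdacc10$ccbbcbcc0c
  rot[11] = 1acdacc10$ccbbcbcc0c0
  rot[12] = acdacc10$ccbbcbcc0c01
  rot[13] = cdacc10$ccbbcbcc0c01a
  rot[14] = dacc10$ccbbcbcc0c01ac
  rot[15] = acc10$ccbbcbcc0c01acd
  rot[16] = cc10$ccbbcbcc0c01acda
  rot[17] = c10$ccbbcbcc0c01acdac
  rot[18] = 10$ccbbcbcc0c01acdacc
  rot[19] = 0$ccbbcbcc0c01acdacc1
  rot[20] = $ccbbcbcc0c01acdacc10
Sorted (with $ < everything):
  sorted[0] = $ccbbcbcc0c01acdacc10
  sorted[1] = 0$ccbbcbcc0c01acdacc1
  sorted[2] = 01acdacc10$ccbbcbcc0c
  sorted[3] = 0c01acdacc10$ccbbcbcc
  sorted[4] = 10$ccbbcbcc0c01acdacc
  sorted[5] = 1acdacc10$ccbbcbcc0c0
  sorted[6] = acc10$ccbbcbcc0c01acd
  sorted[7] = acdacc10$ccbbcbcc0c01
  sorted[8] = bbcbcc0c01acdacc10$cc
  sorted[9] = bcbcc0c01acdacc10$ccb
  sorted[10] = bcc0c01acdacc10$ccbbc
  sorted[11] = c01acdacc10$ccbbcbcc0
  sorted[12] = c0c01acdacc10$ccbbcbc
  sorted[13] = c10$ccbbcbcc0c01acdac
  sorted[14] = cbbcbcc0c01acdacc10$c
  sorted[15] = cbcc0c01acdacc10$ccbb
  sorted[16] = cc0c01acdacc10$ccbbcb
  sorted[17] = cc10$ccbbcbcc0c01acda
  sorted[18] = ccbbcbcc0c01acdacc10$
  sorted[19] = cdacc10$ccbbcbcc0c01a
  sorted[20] = dacc10$ccbbcbcc0c01ac
sorted[4] = 10$ccbbcbcc0c01acdacc

Answer: 10$ccbbcbcc0c01acdacc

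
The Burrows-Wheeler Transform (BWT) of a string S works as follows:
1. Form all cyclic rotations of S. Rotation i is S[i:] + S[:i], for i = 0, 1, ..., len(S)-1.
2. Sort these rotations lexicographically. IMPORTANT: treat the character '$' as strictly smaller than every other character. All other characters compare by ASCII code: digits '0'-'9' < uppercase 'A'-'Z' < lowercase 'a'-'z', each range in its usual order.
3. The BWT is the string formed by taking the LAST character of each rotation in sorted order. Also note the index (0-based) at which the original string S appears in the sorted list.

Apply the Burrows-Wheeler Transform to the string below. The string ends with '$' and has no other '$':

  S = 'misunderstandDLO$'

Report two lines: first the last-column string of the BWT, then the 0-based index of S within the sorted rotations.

Answer: OdDLtnndm$aueriss
9

Derivation:
All 17 rotations (rotation i = S[i:]+S[:i]):
  rot[0] = misunderstandDLO$
  rot[1] = isunderstandDLO$m
  rot[2] = sunderstandDLO$mi
  rot[3] = understandDLO$mis
  rot[4] = nderstandDLO$misu
  rot[5] = derstandDLO$misun
  rot[6] = erstandDLO$misund
  rot[7] = rstandDLO$misunde
  rot[8] = standDLO$misunder
  rot[9] = tandDLO$misunders
  rot[10] = andDLO$misunderst
  rot[11] = ndDLO$misundersta
  rot[12] = dDLO$misunderstan
  rot[13] = DLO$misunderstand
  rot[14] = LO$misunderstandD
  rot[15] = O$misunderstandDL
  rot[16] = $misunderstandDLO
Sorted (with $ < everything):
  sorted[0] = $misunderstandDLO  (last char: 'O')
  sorted[1] = DLO$misunderstand  (last char: 'd')
  sorted[2] = LO$misunderstandD  (last char: 'D')
  sorted[3] = O$misunderstandDL  (last char: 'L')
  sorted[4] = andDLO$misunderst  (last char: 't')
  sorted[5] = dDLO$misunderstan  (last char: 'n')
  sorted[6] = derstandDLO$misun  (last char: 'n')
  sorted[7] = erstandDLO$misund  (last char: 'd')
  sorted[8] = isunderstandDLO$m  (last char: 'm')
  sorted[9] = misunderstandDLO$  (last char: '$')
  sorted[10] = ndDLO$misundersta  (last char: 'a')
  sorted[11] = nderstandDLO$misu  (last char: 'u')
  sorted[12] = rstandDLO$misunde  (last char: 'e')
  sorted[13] = standDLO$misunder  (last char: 'r')
  sorted[14] = sunderstandDLO$mi  (last char: 'i')
  sorted[15] = tandDLO$misunders  (last char: 's')
  sorted[16] = understandDLO$mis  (last char: 's')
Last column: OdDLtnndm$aueriss
Original string S is at sorted index 9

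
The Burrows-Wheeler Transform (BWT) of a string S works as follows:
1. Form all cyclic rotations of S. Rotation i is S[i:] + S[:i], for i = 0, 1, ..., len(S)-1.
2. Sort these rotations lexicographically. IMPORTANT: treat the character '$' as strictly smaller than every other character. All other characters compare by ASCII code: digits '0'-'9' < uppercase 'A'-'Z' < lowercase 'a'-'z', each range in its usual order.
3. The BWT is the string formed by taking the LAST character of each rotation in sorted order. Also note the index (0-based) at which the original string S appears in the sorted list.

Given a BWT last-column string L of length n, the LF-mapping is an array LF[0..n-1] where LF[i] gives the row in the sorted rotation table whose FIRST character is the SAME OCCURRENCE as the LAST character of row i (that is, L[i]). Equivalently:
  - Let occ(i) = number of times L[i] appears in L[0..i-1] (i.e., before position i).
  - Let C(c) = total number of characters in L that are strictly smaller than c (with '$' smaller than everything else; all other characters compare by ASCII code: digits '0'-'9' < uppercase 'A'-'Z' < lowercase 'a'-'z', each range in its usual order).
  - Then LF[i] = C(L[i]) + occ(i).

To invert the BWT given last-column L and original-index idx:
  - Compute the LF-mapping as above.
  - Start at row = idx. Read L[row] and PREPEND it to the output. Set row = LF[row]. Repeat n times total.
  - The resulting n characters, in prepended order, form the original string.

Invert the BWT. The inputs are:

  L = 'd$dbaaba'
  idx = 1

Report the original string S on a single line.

LF mapping: 6 0 7 4 1 2 5 3
Walk LF starting at row 1, prepending L[row]:
  step 1: row=1, L[1]='$', prepend. Next row=LF[1]=0
  step 2: row=0, L[0]='d', prepend. Next row=LF[0]=6
  step 3: row=6, L[6]='b', prepend. Next row=LF[6]=5
  step 4: row=5, L[5]='a', prepend. Next row=LF[5]=2
  step 5: row=2, L[2]='d', prepend. Next row=LF[2]=7
  step 6: row=7, L[7]='a', prepend. Next row=LF[7]=3
  step 7: row=3, L[3]='b', prepend. Next row=LF[3]=4
  step 8: row=4, L[4]='a', prepend. Next row=LF[4]=1
Reversed output: abadabd$

Answer: abadabd$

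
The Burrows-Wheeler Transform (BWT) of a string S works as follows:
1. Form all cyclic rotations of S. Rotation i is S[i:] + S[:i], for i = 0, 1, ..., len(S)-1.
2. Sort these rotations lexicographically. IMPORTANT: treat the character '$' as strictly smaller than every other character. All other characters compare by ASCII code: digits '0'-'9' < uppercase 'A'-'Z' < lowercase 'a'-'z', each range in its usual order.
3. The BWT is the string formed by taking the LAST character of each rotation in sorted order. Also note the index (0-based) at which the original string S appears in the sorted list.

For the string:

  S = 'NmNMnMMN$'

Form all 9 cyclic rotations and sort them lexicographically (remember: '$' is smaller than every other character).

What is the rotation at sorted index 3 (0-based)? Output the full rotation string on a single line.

Answer: MnMMN$NmN

Derivation:
All 9 rotations (rotation i = S[i:]+S[:i]):
  rot[0] = NmNMnMMN$
  rot[1] = mNMnMMN$N
  rot[2] = NMnMMN$Nm
  rot[3] = MnMMN$NmN
  rot[4] = nMMN$NmNM
  rot[5] = MMN$NmNMn
  rot[6] = MN$NmNMnM
  rot[7] = N$NmNMnMM
  rot[8] = $NmNMnMMN
Sorted (with $ < everything):
  sorted[0] = $NmNMnMMN
  sorted[1] = MMN$NmNMn
  sorted[2] = MN$NmNMnM
  sorted[3] = MnMMN$NmN
  sorted[4] = N$NmNMnMM
  sorted[5] = NMnMMN$Nm
  sorted[6] = NmNMnMMN$
  sorted[7] = mNMnMMN$N
  sorted[8] = nMMN$NmNM
sorted[3] = MnMMN$NmN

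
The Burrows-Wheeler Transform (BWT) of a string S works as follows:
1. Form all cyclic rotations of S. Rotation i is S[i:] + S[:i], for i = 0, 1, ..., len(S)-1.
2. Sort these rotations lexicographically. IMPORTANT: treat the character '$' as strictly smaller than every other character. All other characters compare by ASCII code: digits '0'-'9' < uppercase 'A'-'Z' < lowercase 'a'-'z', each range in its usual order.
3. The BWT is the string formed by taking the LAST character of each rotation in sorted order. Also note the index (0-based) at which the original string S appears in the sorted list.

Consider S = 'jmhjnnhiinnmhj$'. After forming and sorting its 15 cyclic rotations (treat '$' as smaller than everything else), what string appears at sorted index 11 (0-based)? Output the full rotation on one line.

Answer: nhiinnmhj$jmhjn

Derivation:
All 15 rotations (rotation i = S[i:]+S[:i]):
  rot[0] = jmhjnnhiinnmhj$
  rot[1] = mhjnnhiinnmhj$j
  rot[2] = hjnnhiinnmhj$jm
  rot[3] = jnnhiinnmhj$jmh
  rot[4] = nnhiinnmhj$jmhj
  rot[5] = nhiinnmhj$jmhjn
  rot[6] = hiinnmhj$jmhjnn
  rot[7] = iinnmhj$jmhjnnh
  rot[8] = innmhj$jmhjnnhi
  rot[9] = nnmhj$jmhjnnhii
  rot[10] = nmhj$jmhjnnhiin
  rot[11] = mhj$jmhjnnhiinn
  rot[12] = hj$jmhjnnhiinnm
  rot[13] = j$jmhjnnhiinnmh
  rot[14] = $jmhjnnhiinnmhj
Sorted (with $ < everything):
  sorted[0] = $jmhjnnhiinnmhj
  sorted[1] = hiinnmhj$jmhjnn
  sorted[2] = hj$jmhjnnhiinnm
  sorted[3] = hjnnhiinnmhj$jm
  sorted[4] = iinnmhj$jmhjnnh
  sorted[5] = innmhj$jmhjnnhi
  sorted[6] = j$jmhjnnhiinnmh
  sorted[7] = jmhjnnhiinnmhj$
  sorted[8] = jnnhiinnmhj$jmh
  sorted[9] = mhj$jmhjnnhiinn
  sorted[10] = mhjnnhiinnmhj$j
  sorted[11] = nhiinnmhj$jmhjn
  sorted[12] = nmhj$jmhjnnhiin
  sorted[13] = nnhiinnmhj$jmhj
  sorted[14] = nnmhj$jmhjnnhii
sorted[11] = nhiinnmhj$jmhjn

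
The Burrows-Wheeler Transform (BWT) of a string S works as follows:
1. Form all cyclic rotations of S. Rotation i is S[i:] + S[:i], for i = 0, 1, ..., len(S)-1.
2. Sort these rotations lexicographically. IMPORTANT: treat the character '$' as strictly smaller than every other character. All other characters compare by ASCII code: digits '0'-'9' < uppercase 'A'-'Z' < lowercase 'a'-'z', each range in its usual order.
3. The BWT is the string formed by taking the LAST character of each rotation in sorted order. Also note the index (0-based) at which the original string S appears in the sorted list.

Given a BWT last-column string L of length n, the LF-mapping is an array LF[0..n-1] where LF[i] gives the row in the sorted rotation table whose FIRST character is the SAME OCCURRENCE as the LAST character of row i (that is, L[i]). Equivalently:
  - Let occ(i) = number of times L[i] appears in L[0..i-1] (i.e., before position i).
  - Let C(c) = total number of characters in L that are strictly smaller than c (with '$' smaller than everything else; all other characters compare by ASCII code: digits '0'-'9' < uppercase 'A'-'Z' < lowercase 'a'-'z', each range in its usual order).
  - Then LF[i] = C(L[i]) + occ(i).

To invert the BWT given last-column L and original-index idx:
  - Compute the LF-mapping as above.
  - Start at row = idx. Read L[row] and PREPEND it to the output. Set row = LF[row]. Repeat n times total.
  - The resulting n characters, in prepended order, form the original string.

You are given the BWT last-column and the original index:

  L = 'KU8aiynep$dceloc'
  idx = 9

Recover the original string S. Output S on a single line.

Answer: encyclopediaU8K$

Derivation:
LF mapping: 2 3 1 4 10 15 12 8 14 0 7 5 9 11 13 6
Walk LF starting at row 9, prepending L[row]:
  step 1: row=9, L[9]='$', prepend. Next row=LF[9]=0
  step 2: row=0, L[0]='K', prepend. Next row=LF[0]=2
  step 3: row=2, L[2]='8', prepend. Next row=LF[2]=1
  step 4: row=1, L[1]='U', prepend. Next row=LF[1]=3
  step 5: row=3, L[3]='a', prepend. Next row=LF[3]=4
  step 6: row=4, L[4]='i', prepend. Next row=LF[4]=10
  step 7: row=10, L[10]='d', prepend. Next row=LF[10]=7
  step 8: row=7, L[7]='e', prepend. Next row=LF[7]=8
  step 9: row=8, L[8]='p', prepend. Next row=LF[8]=14
  step 10: row=14, L[14]='o', prepend. Next row=LF[14]=13
  step 11: row=13, L[13]='l', prepend. Next row=LF[13]=11
  step 12: row=11, L[11]='c', prepend. Next row=LF[11]=5
  step 13: row=5, L[5]='y', prepend. Next row=LF[5]=15
  step 14: row=15, L[15]='c', prepend. Next row=LF[15]=6
  step 15: row=6, L[6]='n', prepend. Next row=LF[6]=12
  step 16: row=12, L[12]='e', prepend. Next row=LF[12]=9
Reversed output: encyclopediaU8K$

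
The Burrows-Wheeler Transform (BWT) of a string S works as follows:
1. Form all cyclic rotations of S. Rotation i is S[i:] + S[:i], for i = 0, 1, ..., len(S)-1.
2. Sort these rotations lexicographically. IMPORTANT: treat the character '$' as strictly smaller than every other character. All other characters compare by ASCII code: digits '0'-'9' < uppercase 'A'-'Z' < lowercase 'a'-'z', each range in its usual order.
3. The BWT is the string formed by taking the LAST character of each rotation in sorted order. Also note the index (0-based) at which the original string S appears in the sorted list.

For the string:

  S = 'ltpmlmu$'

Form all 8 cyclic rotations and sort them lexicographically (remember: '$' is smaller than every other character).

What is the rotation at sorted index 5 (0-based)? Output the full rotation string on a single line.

Answer: pmlmu$lt

Derivation:
All 8 rotations (rotation i = S[i:]+S[:i]):
  rot[0] = ltpmlmu$
  rot[1] = tpmlmu$l
  rot[2] = pmlmu$lt
  rot[3] = mlmu$ltp
  rot[4] = lmu$ltpm
  rot[5] = mu$ltpml
  rot[6] = u$ltpmlm
  rot[7] = $ltpmlmu
Sorted (with $ < everything):
  sorted[0] = $ltpmlmu
  sorted[1] = lmu$ltpm
  sorted[2] = ltpmlmu$
  sorted[3] = mlmu$ltp
  sorted[4] = mu$ltpml
  sorted[5] = pmlmu$lt
  sorted[6] = tpmlmu$l
  sorted[7] = u$ltpmlm
sorted[5] = pmlmu$lt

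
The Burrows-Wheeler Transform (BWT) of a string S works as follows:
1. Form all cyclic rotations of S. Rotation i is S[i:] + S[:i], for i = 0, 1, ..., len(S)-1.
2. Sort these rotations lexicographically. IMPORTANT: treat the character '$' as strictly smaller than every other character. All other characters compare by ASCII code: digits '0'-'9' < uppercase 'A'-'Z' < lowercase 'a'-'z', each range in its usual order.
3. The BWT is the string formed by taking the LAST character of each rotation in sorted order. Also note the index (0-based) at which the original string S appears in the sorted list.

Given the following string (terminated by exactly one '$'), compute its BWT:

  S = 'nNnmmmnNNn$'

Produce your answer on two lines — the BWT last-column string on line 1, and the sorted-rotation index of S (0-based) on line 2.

Answer: nnNnnmmNm$N
9

Derivation:
All 11 rotations (rotation i = S[i:]+S[:i]):
  rot[0] = nNnmmmnNNn$
  rot[1] = NnmmmnNNn$n
  rot[2] = nmmmnNNn$nN
  rot[3] = mmmnNNn$nNn
  rot[4] = mmnNNn$nNnm
  rot[5] = mnNNn$nNnmm
  rot[6] = nNNn$nNnmmm
  rot[7] = NNn$nNnmmmn
  rot[8] = Nn$nNnmmmnN
  rot[9] = n$nNnmmmnNN
  rot[10] = $nNnmmmnNNn
Sorted (with $ < everything):
  sorted[0] = $nNnmmmnNNn  (last char: 'n')
  sorted[1] = NNn$nNnmmmn  (last char: 'n')
  sorted[2] = Nn$nNnmmmnN  (last char: 'N')
  sorted[3] = NnmmmnNNn$n  (last char: 'n')
  sorted[4] = mmmnNNn$nNn  (last char: 'n')
  sorted[5] = mmnNNn$nNnm  (last char: 'm')
  sorted[6] = mnNNn$nNnmm  (last char: 'm')
  sorted[7] = n$nNnmmmnNN  (last char: 'N')
  sorted[8] = nNNn$nNnmmm  (last char: 'm')
  sorted[9] = nNnmmmnNNn$  (last char: '$')
  sorted[10] = nmmmnNNn$nN  (last char: 'N')
Last column: nnNnnmmNm$N
Original string S is at sorted index 9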